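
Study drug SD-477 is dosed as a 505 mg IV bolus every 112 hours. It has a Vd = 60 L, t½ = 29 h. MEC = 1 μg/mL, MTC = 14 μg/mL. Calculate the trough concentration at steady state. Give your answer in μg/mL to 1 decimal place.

k = ln2/t½ = ln2/29 ≈ 0.023902 h⁻¹; fraction remaining f = e^(−kτ) = e^(−0.023902×112) ≈ 0.0688.
Single-dose peak C₀ = D/Vd = 505/60 ≈ 8.417 μg/mL.
Steady-state trough Cmin,ss = C₀·f/(1−f) ≈ 8.417 × 0.0688/0.9312 ≈ 0.622 μg/mL.
Trough 0.6 μg/mL vs MEC 1 μg/mL: subtherapeutic.

0.6 μg/mL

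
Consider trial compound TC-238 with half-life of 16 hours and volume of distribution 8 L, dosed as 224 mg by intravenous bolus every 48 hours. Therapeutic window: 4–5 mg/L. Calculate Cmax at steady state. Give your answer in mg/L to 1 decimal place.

τ = 48 h = 3 half-lives, so f = (1/2)^3 = 0.125.
Accumulation ratio R = 1/(1 − f) = 1/0.875 = 8/7.
Single-dose peak C₀ = D/Vd = 224/8 = 28 mg/L.
Steady-state peak Cmax,ss = C₀·R = 28 × 8/7 ≈ 32.000 mg/L.
Peak 32.0 mg/L vs MTC 5 mg/L: exceeds toxic threshold.

32.0 mg/L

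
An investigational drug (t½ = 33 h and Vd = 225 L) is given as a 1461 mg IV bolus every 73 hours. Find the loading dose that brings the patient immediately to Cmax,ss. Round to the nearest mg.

f = (1/2)^(73/33) ≈ 0.215817; accumulation ratio R = 1/(1−f) ≈ 1.27521.
Loading dose to hit Cmax,ss on first dose: D_load = D_maint·R ≈ 1461 × 1.27521 ≈ 1863.08 mg.

1863 mg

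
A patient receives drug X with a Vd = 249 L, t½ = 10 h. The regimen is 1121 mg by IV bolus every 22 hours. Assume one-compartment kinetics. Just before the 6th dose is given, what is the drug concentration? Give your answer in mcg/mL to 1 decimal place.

f = (1/2)^(τ/t½) = (1/2)^(22/10) ≈ 0.2176.
C₀ = D/Vd = 1121/249 ≈ 4.502 mcg/mL.
Before the 6th dose, 5 doses have been given. Superposition: Cmin = C₀·(f + f² + … + f^5).
≈ 4.502 × (0.2176 + 0.0473 + 0.0103 + 0.0022 + 0.0005) ≈ 4.502 × 0.2779 ≈ 1.251 mcg/mL.

1.3 mcg/mL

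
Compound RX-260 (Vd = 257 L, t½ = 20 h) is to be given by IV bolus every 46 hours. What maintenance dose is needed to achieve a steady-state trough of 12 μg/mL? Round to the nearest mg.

12103 mg

τ/t½ = 46/20 ≈ 2.3, so f = (1/2)^(46/20) ≈ 0.203063.
Cmin,ss = (D/Vd)·f/(1−f), so D = Cmin,ss·Vd·(1−f)/f.
D = 12 × 257 × (1−f)/f ≈ 12 × 257 × 3.92458 ≈ 12103.40 mg.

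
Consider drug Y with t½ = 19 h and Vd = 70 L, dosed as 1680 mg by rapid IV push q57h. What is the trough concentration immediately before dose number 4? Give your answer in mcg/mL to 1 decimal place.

3.4 mcg/mL

f = (1/2)^(τ/t½) = (1/2)^(57/19) ≈ 0.1250.
C₀ = D/Vd = 1680/70 ≈ 24.000 mcg/mL.
Before the 4th dose, 3 doses have been given. Superposition: Cmin = C₀·(f + f² + … + f^3).
≈ 24.000 × (0.1250 + 0.0156 + 0.0020) ≈ 24.000 × 0.1426 ≈ 3.422 mcg/mL.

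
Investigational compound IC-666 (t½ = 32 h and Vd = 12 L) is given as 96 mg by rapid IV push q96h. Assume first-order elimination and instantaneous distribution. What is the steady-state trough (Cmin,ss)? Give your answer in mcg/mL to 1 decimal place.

1.1 mcg/mL

τ = 96 h = 3 half-lives, so f = (1/2)^3 = 0.125.
At steady state, R = 1/(1 − 0.125) = 8/7.
Single-dose peak C₀ = D/Vd = 96/12 = 8 mcg/mL.
Steady-state peak Cmax,ss = C₀·R = 8 × 8/7 ≈ 9.143 mcg/mL.
Steady-state trough Cmin,ss = Cmax,ss·f ≈ 9.143 × 0.125 ≈ 1.143 mcg/mL.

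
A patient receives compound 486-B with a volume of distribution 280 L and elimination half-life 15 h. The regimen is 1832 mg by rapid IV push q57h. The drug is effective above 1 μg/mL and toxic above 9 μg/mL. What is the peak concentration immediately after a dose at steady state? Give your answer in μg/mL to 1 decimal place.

τ/t½ = 57/15 ≈ 3.8, so fraction remaining f = (1/2)^(57/15) ≈ 0.0718.
Accumulation ratio R = 1/(1 − f) ≈ 1/0.9282 ≈ 1.0774.
Single-dose peak C₀ = D/Vd = 1832/280 ≈ 6.543 μg/mL.
Cmax,ss = C₀/(1 − f) ≈ 6.543/0.9282 ≈ 7.049 μg/mL.
Peak 7.0 μg/mL vs MTC 9 μg/mL: below toxic threshold.

7.0 μg/mL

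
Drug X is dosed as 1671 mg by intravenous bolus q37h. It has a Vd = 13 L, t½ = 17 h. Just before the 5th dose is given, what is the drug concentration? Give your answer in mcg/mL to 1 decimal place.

36.4 mcg/mL

f = (1/2)^(τ/t½) = (1/2)^(37/17) ≈ 0.2212.
C₀ = D/Vd = 1671/13 ≈ 128.538 mcg/mL.
Before the 5th dose, 4 doses have been given. Superposition: Cmin = C₀·(f + f² + … + f^4).
≈ 128.538 × (0.2212 + 0.0489 + 0.0108 + 0.0024) ≈ 128.538 × 0.2833 ≈ 36.415 mcg/mL.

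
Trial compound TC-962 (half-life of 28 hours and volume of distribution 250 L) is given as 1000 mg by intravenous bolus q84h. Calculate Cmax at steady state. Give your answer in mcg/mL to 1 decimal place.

4.6 mcg/mL

τ = 84 h = 3 half-lives, so f = (1/2)^3 = 0.125.
Accumulation ratio R = 1/(1 − f) = 1/0.875 = 8/7.
Single-dose peak C₀ = D/Vd = 1000/250 = 4 mcg/mL.
Steady-state peak Cmax,ss = C₀·R = 4 × 8/7 ≈ 4.571 mcg/mL.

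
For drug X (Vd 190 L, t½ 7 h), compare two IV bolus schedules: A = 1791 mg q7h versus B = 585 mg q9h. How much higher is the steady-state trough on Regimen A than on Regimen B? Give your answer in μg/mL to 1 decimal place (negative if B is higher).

Regimen A: f = (1/2)^(7/7) ≈ 0.5000; Cmin,ss = (1791/190)·f/(1−f) ≈ 9.426 μg/mL.
Regimen B: f = (1/2)^(9/7) ≈ 0.4102; Cmin,ss = (585/190)·f/(1−f) ≈ 2.141 μg/mL.
Difference ≈ 9.426 − 2.141 ≈ 7.285 μg/mL.

7.3 μg/mL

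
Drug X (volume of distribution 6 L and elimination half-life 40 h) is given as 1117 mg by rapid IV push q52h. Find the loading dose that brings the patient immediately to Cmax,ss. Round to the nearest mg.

1881 mg

f = (1/2)^(52/40) ≈ 0.406126; accumulation ratio R = 1/(1−f) ≈ 1.68386.
Loading dose to hit Cmax,ss on first dose: D_load = D_maint·R ≈ 1117 × 1.68386 ≈ 1880.87 mg.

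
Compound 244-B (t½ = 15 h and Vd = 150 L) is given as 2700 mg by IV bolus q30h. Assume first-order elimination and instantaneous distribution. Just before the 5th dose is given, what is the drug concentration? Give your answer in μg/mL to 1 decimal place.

f = (1/2)^(τ/t½) = (1/2)^(30/15) ≈ 0.2500.
C₀ = D/Vd = 2700/150 ≈ 18.000 μg/mL.
Before the 5th dose, 4 doses have been given. Superposition: Cmin = C₀·(f + f² + … + f^4).
≈ 18.000 × (0.2500 + 0.0625 + 0.0156 + 0.0039) ≈ 18.000 × 0.3320 ≈ 5.976 μg/mL.

6.0 μg/mL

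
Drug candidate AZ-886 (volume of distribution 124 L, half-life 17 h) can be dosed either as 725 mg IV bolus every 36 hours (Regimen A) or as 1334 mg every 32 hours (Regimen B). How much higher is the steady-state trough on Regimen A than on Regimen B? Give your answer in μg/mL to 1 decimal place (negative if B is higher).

Regimen A: f = (1/2)^(36/17) ≈ 0.2304; Cmin,ss = (725/124)·f/(1−f) ≈ 1.750 μg/mL.
Regimen B: f = (1/2)^(32/17) ≈ 0.2712; Cmin,ss = (1334/124)·f/(1−f) ≈ 4.003 μg/mL.
Difference ≈ 1.750 − 4.003 ≈ -2.253 μg/mL.

-2.3 μg/mL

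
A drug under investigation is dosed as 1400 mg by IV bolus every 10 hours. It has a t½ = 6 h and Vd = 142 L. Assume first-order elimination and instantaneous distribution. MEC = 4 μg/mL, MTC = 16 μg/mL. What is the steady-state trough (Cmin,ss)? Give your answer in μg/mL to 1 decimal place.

τ/t½ = 10/6 ≈ 1.6667, so fraction remaining f = (1/2)^(10/6) ≈ 0.3150.
Each bolus raises the concentration by D/Vd = 1400/142 ≈ 9.859 μg/mL.
Steady-state trough Cmin,ss = C₀·f/(1−f) ≈ 9.859 × 0.3150/0.6850 ≈ 4.534 μg/mL.
Trough 4.5 μg/mL vs MEC 4 μg/mL: adequate.

4.5 μg/mL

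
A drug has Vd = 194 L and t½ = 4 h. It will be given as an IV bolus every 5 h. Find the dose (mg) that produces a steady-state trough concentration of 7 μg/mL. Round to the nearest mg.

1872 mg

τ/t½ = 5/4 ≈ 1.25, so f = (1/2)^(5/4) ≈ 0.420448.
Cmin,ss = (D/Vd)·f/(1−f), so D = Cmin,ss·Vd·(1−f)/f.
D = 7 × 194 × (1−f)/f ≈ 7 × 194 × 1.37842 ≈ 1871.89 mg.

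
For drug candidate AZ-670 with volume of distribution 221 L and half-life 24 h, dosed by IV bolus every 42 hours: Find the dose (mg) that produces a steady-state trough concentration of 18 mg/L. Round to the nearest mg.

9402 mg

τ/t½ = 42/24 ≈ 1.75, so f = (1/2)^(42/24) ≈ 0.297302.
Cmin,ss = (D/Vd)·f/(1−f), so D = Cmin,ss·Vd·(1−f)/f.
D = 18 × 221 × (1−f)/f ≈ 18 × 221 × 2.36358 ≈ 9402.32 mg.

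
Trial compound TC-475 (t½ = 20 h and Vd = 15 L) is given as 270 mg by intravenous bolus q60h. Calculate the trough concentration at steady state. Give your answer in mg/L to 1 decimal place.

2.6 mg/L

τ = 60 h = 3 half-lives, so f = (1/2)^3 = 0.125.
Accumulation ratio R = 1/(1 − f) = 1/0.875 = 8/7.
Single-dose peak C₀ = D/Vd = 270/15 = 18 mg/L.
Steady-state peak Cmax,ss = C₀·R = 18 × 8/7 ≈ 20.571 mg/L.
Steady-state trough Cmin,ss = Cmax,ss·f ≈ 20.571 × 0.125 ≈ 2.571 mg/L.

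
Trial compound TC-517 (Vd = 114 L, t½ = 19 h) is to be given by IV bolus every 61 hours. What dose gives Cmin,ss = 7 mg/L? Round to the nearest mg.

6589 mg

τ/t½ = 61/19 ≈ 3.2105, so f = (1/2)^(61/19) ≈ 0.108028.
Cmin,ss = (D/Vd)·f/(1−f), so D = Cmin,ss·Vd·(1−f)/f.
D = 7 × 114 × (1−f)/f ≈ 7 × 114 × 8.25686 ≈ 6588.97 mg.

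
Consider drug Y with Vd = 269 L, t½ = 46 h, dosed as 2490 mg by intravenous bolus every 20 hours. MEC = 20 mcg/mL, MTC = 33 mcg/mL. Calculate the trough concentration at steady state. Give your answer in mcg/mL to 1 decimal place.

26.3 mcg/mL

k = ln2/t½ = ln2/46 ≈ 0.015068 h⁻¹; fraction remaining f = e^(−kτ) = e^(−0.015068×20) ≈ 0.7398.
At steady state, accumulation factor R = 1/(1 − e^(−kτ)) ≈ 3.8432.
Single-dose peak C₀ = D/Vd = 2490/269 ≈ 9.257 mcg/mL.
Steady-state peak Cmax,ss = C₀·R ≈ 9.257 × 3.8432 ≈ 35.577 mcg/mL.
Steady-state trough Cmin,ss = Cmax,ss·f ≈ 35.577 × 0.7398 ≈ 26.320 mcg/mL.
Trough 26.3 mcg/mL vs MEC 20 mcg/mL: adequate.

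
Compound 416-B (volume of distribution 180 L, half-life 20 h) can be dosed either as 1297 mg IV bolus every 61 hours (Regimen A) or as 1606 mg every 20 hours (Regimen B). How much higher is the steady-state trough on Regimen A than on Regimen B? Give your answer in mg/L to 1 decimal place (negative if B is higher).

-7.9 mg/L

Regimen A: f = (1/2)^(61/20) ≈ 0.1207; Cmin,ss = (1297/180)·f/(1−f) ≈ 0.989 mg/L.
Regimen B: f = (1/2)^(20/20) ≈ 0.5000; Cmin,ss = (1606/180)·f/(1−f) ≈ 8.922 mg/L.
Difference ≈ 0.989 − 8.922 ≈ -7.933 mg/L.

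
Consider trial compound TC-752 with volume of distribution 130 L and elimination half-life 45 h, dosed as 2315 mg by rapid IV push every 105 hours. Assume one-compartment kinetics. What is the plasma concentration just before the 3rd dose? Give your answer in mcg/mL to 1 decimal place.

f = (1/2)^(τ/t½) = (1/2)^(105/45) ≈ 0.1984.
C₀ = D/Vd = 2315/130 ≈ 17.808 mcg/mL.
Before the 3rd dose, 2 doses have been given. Superposition: Cmin = C₀·(f + f²).
≈ 17.808 × (0.1984 + 0.0394) ≈ 17.808 × 0.2378 ≈ 4.235 mcg/mL.

4.2 mcg/mL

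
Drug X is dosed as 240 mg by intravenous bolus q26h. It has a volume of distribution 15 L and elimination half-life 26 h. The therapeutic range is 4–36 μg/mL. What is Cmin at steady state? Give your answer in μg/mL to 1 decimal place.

The dosing interval is 1 half-life, so f = 2^(−1) = 0.5.
Accumulation ratio R = 1/(1 − f) = 1/0.5 = 2/1.
Single-dose peak C₀ = D/Vd = 240/15 = 16 μg/mL.
Steady-state peak Cmax,ss = C₀·R = 16 × 2/1 ≈ 32.000 μg/mL.
Steady-state trough Cmin,ss = Cmax,ss·f ≈ 32.000 × 0.5 ≈ 16.000 μg/mL.
Trough 16.0 μg/mL vs MEC 4 μg/mL: adequate.

16.0 μg/mL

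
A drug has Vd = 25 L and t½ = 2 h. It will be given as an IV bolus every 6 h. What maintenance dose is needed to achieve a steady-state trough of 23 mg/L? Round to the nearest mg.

4025 mg

τ/t½ = 6/2 ≈ 3, so f = (1/2)^(6/2) ≈ 0.125000.
Cmin,ss = (D/Vd)·f/(1−f), so D = Cmin,ss·Vd·(1−f)/f.
D = 23 × 25 × (1−f)/f ≈ 23 × 25 × 7.00000 ≈ 4025.00 mg.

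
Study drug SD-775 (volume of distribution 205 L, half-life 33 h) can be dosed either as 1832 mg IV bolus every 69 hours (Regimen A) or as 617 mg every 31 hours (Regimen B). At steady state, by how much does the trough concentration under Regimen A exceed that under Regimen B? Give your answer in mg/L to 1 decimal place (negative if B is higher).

-0.5 mg/L

Regimen A: f = (1/2)^(69/33) ≈ 0.2347; Cmin,ss = (1832/205)·f/(1−f) ≈ 2.741 mg/L.
Regimen B: f = (1/2)^(31/33) ≈ 0.5215; Cmin,ss = (617/205)·f/(1−f) ≈ 3.280 mg/L.
Difference ≈ 2.741 − 3.280 ≈ -0.539 mg/L.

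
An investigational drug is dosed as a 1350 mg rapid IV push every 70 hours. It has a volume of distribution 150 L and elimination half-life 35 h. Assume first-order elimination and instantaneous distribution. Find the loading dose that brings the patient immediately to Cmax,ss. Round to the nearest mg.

f = (1/2)^(70/35) ≈ 0.250000; accumulation ratio R = 1/(1−f) ≈ 1.33333.
Loading dose to hit Cmax,ss on first dose: D_load = D_maint·R ≈ 1350 × 1.33333 ≈ 1800.00 mg.

1800 mg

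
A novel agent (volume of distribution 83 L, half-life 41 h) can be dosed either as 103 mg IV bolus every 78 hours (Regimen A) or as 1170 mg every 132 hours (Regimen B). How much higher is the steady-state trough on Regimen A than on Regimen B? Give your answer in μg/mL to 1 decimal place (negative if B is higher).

Regimen A: f = (1/2)^(78/41) ≈ 0.2675; Cmin,ss = (103/83)·f/(1−f) ≈ 0.453 μg/mL.
Regimen B: f = (1/2)^(132/41) ≈ 0.1074; Cmin,ss = (1170/83)·f/(1−f) ≈ 1.696 μg/mL.
Difference ≈ 0.453 − 1.696 ≈ -1.243 μg/mL.

-1.2 μg/mL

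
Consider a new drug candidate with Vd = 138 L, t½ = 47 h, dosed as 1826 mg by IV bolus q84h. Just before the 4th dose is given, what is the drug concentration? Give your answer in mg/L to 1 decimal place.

5.3 mg/L

f = (1/2)^(τ/t½) = (1/2)^(84/47) ≈ 0.2897.
C₀ = D/Vd = 1826/138 ≈ 13.232 mg/L.
Before the 4th dose, 3 doses have been given. Superposition: Cmin = C₀·(f + f² + … + f^3).
≈ 13.232 × (0.2897 + 0.0839 + 0.0243) ≈ 13.232 × 0.3979 ≈ 5.265 mg/L.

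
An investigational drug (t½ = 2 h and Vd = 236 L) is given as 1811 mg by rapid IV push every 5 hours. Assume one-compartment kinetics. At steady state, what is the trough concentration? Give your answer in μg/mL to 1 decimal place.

1.6 μg/mL

τ/t½ = 5/2 ≈ 2.5, so fraction remaining f = (1/2)^(5/2) ≈ 0.1768.
Single-dose peak C₀ = D/Vd = 1811/236 ≈ 7.674 μg/mL.
Steady-state trough Cmin,ss = C₀·f/(1−f) ≈ 7.674 × 0.1768/0.8232 ≈ 1.648 μg/mL.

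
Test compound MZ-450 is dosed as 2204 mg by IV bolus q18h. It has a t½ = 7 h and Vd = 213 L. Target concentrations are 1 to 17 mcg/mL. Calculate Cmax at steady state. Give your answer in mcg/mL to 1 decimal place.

12.4 mcg/mL

k = ln2/t½ = ln2/7 ≈ 0.099021 h⁻¹; fraction remaining f = e^(−kτ) = e^(−0.099021×18) ≈ 0.1682.
At steady state, accumulation factor R = 1/(1 − e^(−kτ)) ≈ 1.2022.
Single-dose peak C₀ = D/Vd = 2204/213 ≈ 10.347 mcg/mL.
Steady-state peak Cmax,ss = C₀·R ≈ 10.347 × 1.2022 ≈ 12.439 mcg/mL.
Peak 12.4 mcg/mL vs MTC 17 mcg/mL: below toxic threshold.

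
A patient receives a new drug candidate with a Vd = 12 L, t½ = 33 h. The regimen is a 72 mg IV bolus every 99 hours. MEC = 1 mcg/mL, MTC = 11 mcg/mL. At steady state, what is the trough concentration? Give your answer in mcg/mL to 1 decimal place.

The dosing interval is 3 half-lives, so f = 2^(−3) = 0.125.
Accumulation ratio R = 1/(1 − f) = 1/0.875 = 8/7.
Single-dose peak C₀ = D/Vd = 72/12 = 6 mcg/mL.
Steady-state peak Cmax,ss = C₀·R = 6 × 8/7 ≈ 6.857 mcg/mL.
Steady-state trough Cmin,ss = Cmax,ss·f ≈ 6.857 × 0.125 ≈ 0.857 mcg/mL.
Trough 0.9 mcg/mL vs MEC 1 mcg/mL: subtherapeutic.

0.9 mcg/mL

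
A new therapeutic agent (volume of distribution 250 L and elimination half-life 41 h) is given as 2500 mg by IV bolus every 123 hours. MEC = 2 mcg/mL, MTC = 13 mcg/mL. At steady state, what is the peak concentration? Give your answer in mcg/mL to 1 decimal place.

τ = 123 h = 3 half-lives, so f = (1/2)^3 = 0.125.
Accumulation ratio R = 1/(1 − f) = 1/0.875 = 8/7.
Single-dose peak C₀ = D/Vd = 2500/250 = 10 mcg/mL.
Steady-state peak Cmax,ss = C₀·R = 10 × 8/7 ≈ 11.429 mcg/mL.
Peak 11.4 mcg/mL vs MTC 13 mcg/mL: below toxic threshold.

11.4 mcg/mL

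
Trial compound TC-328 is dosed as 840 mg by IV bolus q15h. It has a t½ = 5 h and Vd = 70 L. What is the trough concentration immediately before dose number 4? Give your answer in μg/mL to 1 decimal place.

1.7 μg/mL

f = (1/2)^(τ/t½) = (1/2)^(15/5) ≈ 0.1250.
C₀ = D/Vd = 840/70 ≈ 12.000 μg/mL.
Before the 4th dose, 3 doses have been given. Superposition: Cmin = C₀·(f + f² + … + f^3).
≈ 12.000 × (0.1250 + 0.0156 + 0.0020) ≈ 12.000 × 0.1426 ≈ 1.711 μg/mL.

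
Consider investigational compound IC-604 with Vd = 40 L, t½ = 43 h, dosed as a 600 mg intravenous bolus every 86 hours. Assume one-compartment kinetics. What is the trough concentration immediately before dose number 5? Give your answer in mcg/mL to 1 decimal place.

f = (1/2)^(τ/t½) = (1/2)^(86/43) ≈ 0.2500.
C₀ = D/Vd = 600/40 ≈ 15.000 mcg/mL.
Before the 5th dose, 4 doses have been given. Superposition: Cmin = C₀·(f + f² + … + f^4).
≈ 15.000 × (0.2500 + 0.0625 + 0.0156 + 0.0039) ≈ 15.000 × 0.3320 ≈ 4.980 mcg/mL.

5.0 mcg/mL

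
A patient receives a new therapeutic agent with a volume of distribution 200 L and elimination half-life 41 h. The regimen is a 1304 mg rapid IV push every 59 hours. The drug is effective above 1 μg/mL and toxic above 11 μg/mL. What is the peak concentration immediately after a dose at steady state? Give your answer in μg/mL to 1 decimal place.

τ/t½ = 59/41 ≈ 1.439, so fraction remaining f = (1/2)^(59/41) ≈ 0.3688.
At steady state, accumulation factor R = 1/(1 − e^(−kτ)) ≈ 1.5843.
Single-dose peak C₀ = D/Vd = 1304/200 ≈ 6.520 μg/mL.
Steady-state peak Cmax,ss = C₀·R ≈ 6.520 × 1.5843 ≈ 10.330 μg/mL.
Peak 10.3 μg/mL vs MTC 11 μg/mL: below toxic threshold.

10.3 μg/mL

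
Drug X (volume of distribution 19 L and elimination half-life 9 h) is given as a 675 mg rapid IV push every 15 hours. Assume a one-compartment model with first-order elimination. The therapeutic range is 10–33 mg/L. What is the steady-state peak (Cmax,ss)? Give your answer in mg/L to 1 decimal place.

51.9 mg/L

τ/t½ = 15/9 ≈ 1.6667, so fraction remaining f = (1/2)^(15/9) ≈ 0.3150.
At steady state, accumulation factor R = 1/(1 − e^(−kτ)) ≈ 1.4599.
Each bolus raises the concentration by D/Vd = 675/19 ≈ 35.526 mg/L.
Steady-state peak Cmax,ss = C₀·R ≈ 35.526 × 1.4599 ≈ 51.864 mg/L.
Peak 51.9 mg/L vs MTC 33 mg/L: exceeds toxic threshold.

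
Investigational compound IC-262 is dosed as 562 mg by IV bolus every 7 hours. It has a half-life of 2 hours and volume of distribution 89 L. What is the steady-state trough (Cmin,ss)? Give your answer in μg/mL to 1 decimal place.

0.6 μg/mL

k = ln2/t½ = ln2/2 ≈ 0.346574 h⁻¹; fraction remaining f = e^(−kτ) = e^(−0.346574×7) ≈ 0.0884.
At steady state, accumulation factor R = 1/(1 − e^(−kτ)) ≈ 1.0970.
Each bolus raises the concentration by D/Vd = 562/89 ≈ 6.315 μg/mL.
Cmax,ss = C₀/(1 − f) ≈ 6.315/0.9116 ≈ 6.927 μg/mL.
One interval later, Cmin,ss = Cmax,ss·e^(−kτ) ≈ 6.927 × 0.0884 ≈ 0.612 μg/mL.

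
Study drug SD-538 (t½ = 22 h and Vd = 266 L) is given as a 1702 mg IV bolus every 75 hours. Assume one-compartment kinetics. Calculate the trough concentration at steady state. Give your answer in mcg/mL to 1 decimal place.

0.7 mcg/mL

k = ln2/t½ = ln2/22 ≈ 0.031507 h⁻¹; fraction remaining f = e^(−kτ) = e^(−0.031507×75) ≈ 0.0941.
Single-dose peak C₀ = D/Vd = 1702/266 ≈ 6.398 mcg/mL.
Steady-state trough Cmin,ss = C₀·f/(1−f) ≈ 6.398 × 0.0941/0.9059 ≈ 0.665 mcg/mL.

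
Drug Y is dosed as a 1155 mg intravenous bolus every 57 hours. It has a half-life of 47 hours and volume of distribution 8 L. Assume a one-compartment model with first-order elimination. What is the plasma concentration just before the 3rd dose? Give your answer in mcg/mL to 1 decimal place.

89.2 mcg/mL

f = (1/2)^(τ/t½) = (1/2)^(57/47) ≈ 0.4314.
C₀ = D/Vd = 1155/8 ≈ 144.375 mcg/mL.
Before the 3rd dose, 2 doses have been given. Superposition: Cmin = C₀·(f + f²).
≈ 144.375 × (0.4314 + 0.1861) ≈ 144.375 × 0.6175 ≈ 89.152 mcg/mL.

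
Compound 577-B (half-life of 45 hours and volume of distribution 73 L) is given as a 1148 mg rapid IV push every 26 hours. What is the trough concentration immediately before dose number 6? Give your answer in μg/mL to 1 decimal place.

f = (1/2)^(τ/t½) = (1/2)^(26/45) ≈ 0.6700.
C₀ = D/Vd = 1148/73 ≈ 15.726 μg/mL.
Before the 6th dose, 5 doses have been given. Superposition: Cmin = C₀·(f + f² + … + f^5).
≈ 15.726 × (0.6700 + 0.4489 + 0.3008 + 0.2015 + 0.1350) ≈ 15.726 × 1.7562 ≈ 27.618 μg/mL.

27.6 μg/mL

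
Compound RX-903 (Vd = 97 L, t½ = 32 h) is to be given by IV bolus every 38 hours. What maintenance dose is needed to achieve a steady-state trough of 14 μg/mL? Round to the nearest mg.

1735 mg

τ/t½ = 38/32 ≈ 1.1875, so f = (1/2)^(38/32) ≈ 0.439063.
Cmin,ss = (D/Vd)·f/(1−f), so D = Cmin,ss·Vd·(1−f)/f.
D = 14 × 97 × (1−f)/f ≈ 14 × 97 × 1.27758 ≈ 1734.95 mg.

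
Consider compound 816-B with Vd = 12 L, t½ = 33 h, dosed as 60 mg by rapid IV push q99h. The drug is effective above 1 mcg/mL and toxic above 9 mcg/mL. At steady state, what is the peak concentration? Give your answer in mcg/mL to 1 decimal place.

τ = 99 h = 3 half-lives, so f = (1/2)^3 = 0.125.
Accumulation ratio R = 1/(1 − f) = 1/0.875 = 8/7.
Single-dose peak C₀ = D/Vd = 60/12 = 5 mcg/mL.
Steady-state peak Cmax,ss = C₀·R = 5 × 8/7 ≈ 5.714 mcg/mL.
Peak 5.7 mcg/mL vs MTC 9 mcg/mL: below toxic threshold.

5.7 mcg/mL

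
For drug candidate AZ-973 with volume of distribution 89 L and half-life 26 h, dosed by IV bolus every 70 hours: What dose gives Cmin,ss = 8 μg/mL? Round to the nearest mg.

τ/t½ = 70/26 ≈ 2.6923, so f = (1/2)^(70/26) ≈ 0.154716.
Cmin,ss = (D/Vd)·f/(1−f), so D = Cmin,ss·Vd·(1−f)/f.
D = 8 × 89 × (1−f)/f ≈ 8 × 89 × 5.46346 ≈ 3889.98 mg.

3890 mg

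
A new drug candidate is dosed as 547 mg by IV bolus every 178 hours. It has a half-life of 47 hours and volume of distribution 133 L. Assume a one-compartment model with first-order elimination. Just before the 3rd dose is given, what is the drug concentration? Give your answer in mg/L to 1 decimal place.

0.3 mg/L

f = (1/2)^(τ/t½) = (1/2)^(178/47) ≈ 0.0724.
C₀ = D/Vd = 547/133 ≈ 4.113 mg/L.
Before the 3rd dose, 2 doses have been given. Superposition: Cmin = C₀·(f + f²).
≈ 4.113 × (0.0724 + 0.0052) ≈ 4.113 × 0.0776 ≈ 0.319 mg/L.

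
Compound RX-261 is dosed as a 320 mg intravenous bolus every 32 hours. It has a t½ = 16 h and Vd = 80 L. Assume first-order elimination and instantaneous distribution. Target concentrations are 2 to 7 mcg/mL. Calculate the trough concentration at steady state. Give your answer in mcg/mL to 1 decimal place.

1.3 mcg/mL

The dosing interval is 2 half-lives, so f = 2^(−2) = 0.25.
Accumulation ratio R = 1/(1 − f) = 1/0.75 = 4/3.
Single-dose peak C₀ = D/Vd = 320/80 = 4 mcg/mL.
Steady-state peak Cmax,ss = C₀·R = 4 × 4/3 ≈ 5.333 mcg/mL.
Steady-state trough Cmin,ss = Cmax,ss·f ≈ 5.333 × 0.25 ≈ 1.333 mcg/mL.
Trough 1.3 mcg/mL vs MEC 2 mcg/mL: subtherapeutic.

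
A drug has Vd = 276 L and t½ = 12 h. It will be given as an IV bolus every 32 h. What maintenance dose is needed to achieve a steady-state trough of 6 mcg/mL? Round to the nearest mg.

8859 mg

τ/t½ = 32/12 ≈ 2.6667, so f = (1/2)^(32/12) ≈ 0.157490.
Cmin,ss = (D/Vd)·f/(1−f), so D = Cmin,ss·Vd·(1−f)/f.
D = 6 × 276 × (1−f)/f ≈ 6 × 276 × 5.34961 ≈ 8858.95 mg.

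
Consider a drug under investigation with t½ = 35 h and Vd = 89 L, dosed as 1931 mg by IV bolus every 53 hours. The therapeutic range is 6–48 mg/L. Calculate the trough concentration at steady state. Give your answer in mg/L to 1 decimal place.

11.7 mg/L

k = ln2/t½ = ln2/35 ≈ 0.019804 h⁻¹; fraction remaining f = e^(−kτ) = e^(−0.019804×53) ≈ 0.3501.
At steady state, accumulation factor R = 1/(1 − e^(−kτ)) ≈ 1.5387.
Single-dose peak C₀ = D/Vd = 1931/89 ≈ 21.697 mg/L.
Steady-state peak Cmax,ss = C₀·R ≈ 21.697 × 1.5387 ≈ 33.385 mg/L.
Steady-state trough Cmin,ss = Cmax,ss·f ≈ 33.385 × 0.3501 ≈ 11.688 mg/L.
Trough 11.7 mg/L vs MEC 6 mg/L: adequate.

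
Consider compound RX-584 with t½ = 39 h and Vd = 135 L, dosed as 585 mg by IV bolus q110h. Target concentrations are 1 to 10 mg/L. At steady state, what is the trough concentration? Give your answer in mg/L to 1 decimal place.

0.7 mg/L

k = ln2/t½ = ln2/39 ≈ 0.017773 h⁻¹; fraction remaining f = e^(−kτ) = e^(−0.017773×110) ≈ 0.1416.
At steady state, accumulation factor R = 1/(1 − e^(−kτ)) ≈ 1.1650.
Each bolus raises the concentration by D/Vd = 585/135 ≈ 4.333 mg/L.
Cmax,ss = C₀/(1 − f) ≈ 4.333/0.8584 ≈ 5.048 mg/L.
Steady-state trough Cmin,ss = Cmax,ss·f ≈ 5.048 × 0.1416 ≈ 0.715 mg/L.
Trough 0.7 mg/L vs MEC 1 mg/L: subtherapeutic.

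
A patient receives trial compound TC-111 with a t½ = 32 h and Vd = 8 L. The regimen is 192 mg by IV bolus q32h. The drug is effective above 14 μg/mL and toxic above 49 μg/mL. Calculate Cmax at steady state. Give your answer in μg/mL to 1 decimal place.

48.0 μg/mL

τ = 32 h = 1 half-life, so f = (1/2)^1 = 0.5.
Accumulation ratio R = 1/(1 − f) = 1/0.5 = 2/1.
Single-dose peak C₀ = D/Vd = 192/8 = 24 μg/mL.
Steady-state peak Cmax,ss = C₀·R = 24 × 2/1 ≈ 48.000 μg/mL.
Peak 48.0 μg/mL vs MTC 49 μg/mL: below toxic threshold.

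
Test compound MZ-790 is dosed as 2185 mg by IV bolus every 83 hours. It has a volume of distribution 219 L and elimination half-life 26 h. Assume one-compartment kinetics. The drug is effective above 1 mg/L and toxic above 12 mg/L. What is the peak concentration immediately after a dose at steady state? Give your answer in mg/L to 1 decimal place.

11.2 mg/L

Over one 83-h interval, 83/26 ≈ 3.1923 half-lives elapse, leaving f ≈ 0.1094 of each dose.
At steady state, accumulation factor R = 1/(1 − e^(−kτ)) ≈ 1.1228.
Single-dose peak C₀ = D/Vd = 2185/219 ≈ 9.977 mg/L.
Steady-state peak Cmax,ss = C₀·R ≈ 9.977 × 1.1228 ≈ 11.202 mg/L.
Peak 11.2 mg/L vs MTC 12 mg/L: below toxic threshold.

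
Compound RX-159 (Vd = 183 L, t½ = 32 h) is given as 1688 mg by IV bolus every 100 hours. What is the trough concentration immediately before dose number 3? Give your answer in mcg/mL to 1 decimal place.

f = (1/2)^(τ/t½) = (1/2)^(100/32) ≈ 0.1146.
C₀ = D/Vd = 1688/183 ≈ 9.224 mcg/mL.
Before the 3rd dose, 2 doses have been given. Superposition: Cmin = C₀·(f + f²).
≈ 9.224 × (0.1146 + 0.0131) ≈ 9.224 × 0.1277 ≈ 1.178 mcg/mL.

1.2 mcg/mL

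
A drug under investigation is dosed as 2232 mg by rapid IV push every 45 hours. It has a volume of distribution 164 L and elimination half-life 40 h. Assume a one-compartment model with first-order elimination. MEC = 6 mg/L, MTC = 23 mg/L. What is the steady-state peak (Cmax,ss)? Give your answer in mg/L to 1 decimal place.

25.1 mg/L

τ/t½ = 45/40 ≈ 1.125, so fraction remaining f = (1/2)^(45/40) ≈ 0.4585.
At steady state, accumulation factor R = 1/(1 − e^(−kτ)) ≈ 1.8467.
Single-dose peak C₀ = D/Vd = 2232/164 ≈ 13.610 mg/L.
Cmax,ss = C₀/(1 − f) ≈ 13.610/0.5415 ≈ 25.134 mg/L.
Peak 25.1 mg/L vs MTC 23 mg/L: exceeds toxic threshold.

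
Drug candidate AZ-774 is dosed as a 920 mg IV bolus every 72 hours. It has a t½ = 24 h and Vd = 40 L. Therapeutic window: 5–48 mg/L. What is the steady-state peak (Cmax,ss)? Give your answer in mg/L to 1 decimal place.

26.3 mg/L

The dosing interval is 3 half-lives, so f = 2^(−3) = 0.125.
Accumulation ratio R = 1/(1 − f) = 1/0.875 = 8/7.
Single-dose peak C₀ = D/Vd = 920/40 = 23 mg/L.
Steady-state peak Cmax,ss = C₀·R = 23 × 8/7 ≈ 26.286 mg/L.
Peak 26.3 mg/L vs MTC 48 mg/L: below toxic threshold.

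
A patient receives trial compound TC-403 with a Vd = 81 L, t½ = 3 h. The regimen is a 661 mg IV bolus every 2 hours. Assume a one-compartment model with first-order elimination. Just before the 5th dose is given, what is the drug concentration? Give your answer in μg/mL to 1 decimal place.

f = (1/2)^(τ/t½) = (1/2)^(2/3) ≈ 0.6300.
C₀ = D/Vd = 661/81 ≈ 8.160 μg/mL.
Before the 5th dose, 4 doses have been given. Superposition: Cmin = C₀·(f + f² + … + f^4).
≈ 8.160 × (0.6300 + 0.3969 + 0.2500 + 0.1575) ≈ 8.160 × 1.4344 ≈ 11.705 μg/mL.

11.7 μg/mL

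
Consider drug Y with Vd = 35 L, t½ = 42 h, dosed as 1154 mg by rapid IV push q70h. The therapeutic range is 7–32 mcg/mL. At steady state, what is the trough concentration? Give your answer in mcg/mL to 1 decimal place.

15.2 mcg/mL

Over one 70-h interval, 70/42 ≈ 1.6667 half-lives elapse, leaving f ≈ 0.3150 of each dose.
Single-dose peak C₀ = D/Vd = 1154/35 ≈ 32.971 mcg/mL.
Steady-state trough Cmin,ss = C₀·f/(1−f) ≈ 32.971 × 0.3150/0.6850 ≈ 15.162 mcg/mL.
Trough 15.2 mcg/mL vs MEC 7 mcg/mL: adequate.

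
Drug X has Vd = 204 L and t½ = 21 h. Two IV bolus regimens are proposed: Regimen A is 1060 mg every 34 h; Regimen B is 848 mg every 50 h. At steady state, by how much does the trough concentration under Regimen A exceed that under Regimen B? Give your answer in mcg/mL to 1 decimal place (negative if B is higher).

1.5 mcg/mL

Regimen A: f = (1/2)^(34/21) ≈ 0.3256; Cmin,ss = (1060/204)·f/(1−f) ≈ 2.509 mcg/mL.
Regimen B: f = (1/2)^(50/21) ≈ 0.1920; Cmin,ss = (848/204)·f/(1−f) ≈ 0.988 mcg/mL.
Difference ≈ 2.509 − 0.988 ≈ 1.521 mcg/mL.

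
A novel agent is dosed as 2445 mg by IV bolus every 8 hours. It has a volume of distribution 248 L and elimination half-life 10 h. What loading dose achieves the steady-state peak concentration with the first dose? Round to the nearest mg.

5744 mg

f = (1/2)^(8/10) ≈ 0.574349; accumulation ratio R = 1/(1−f) ≈ 2.34934.
Loading dose to hit Cmax,ss on first dose: D_load = D_maint·R ≈ 2445 × 2.34934 ≈ 5744.14 mg.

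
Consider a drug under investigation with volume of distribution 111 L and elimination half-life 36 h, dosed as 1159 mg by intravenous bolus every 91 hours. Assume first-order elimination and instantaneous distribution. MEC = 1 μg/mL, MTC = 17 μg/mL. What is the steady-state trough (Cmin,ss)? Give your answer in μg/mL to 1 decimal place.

Over one 91-h interval, 91/36 ≈ 2.5278 half-lives elapse, leaving f ≈ 0.1734 of each dose.
Each bolus raises the concentration by D/Vd = 1159/111 ≈ 10.441 μg/mL.
Steady-state trough Cmin,ss = C₀·f/(1−f) ≈ 10.441 × 0.1734/0.8266 ≈ 2.190 μg/mL.
Trough 2.2 μg/mL vs MEC 1 μg/mL: adequate.

2.2 μg/mL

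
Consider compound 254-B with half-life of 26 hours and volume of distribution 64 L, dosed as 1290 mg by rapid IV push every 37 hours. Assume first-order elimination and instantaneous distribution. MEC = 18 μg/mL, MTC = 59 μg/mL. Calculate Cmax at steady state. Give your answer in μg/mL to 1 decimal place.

32.1 μg/mL

k = ln2/t½ = ln2/26 ≈ 0.026660 h⁻¹; fraction remaining f = e^(−kτ) = e^(−0.026660×37) ≈ 0.3729.
At steady state, accumulation factor R = 1/(1 − e^(−kτ)) ≈ 1.5946.
Single-dose peak C₀ = D/Vd = 1290/64 ≈ 20.156 μg/mL.
Cmax,ss = C₀/(1 − f) ≈ 20.156/0.6271 ≈ 32.142 μg/mL.
Peak 32.1 μg/mL vs MTC 59 μg/mL: below toxic threshold.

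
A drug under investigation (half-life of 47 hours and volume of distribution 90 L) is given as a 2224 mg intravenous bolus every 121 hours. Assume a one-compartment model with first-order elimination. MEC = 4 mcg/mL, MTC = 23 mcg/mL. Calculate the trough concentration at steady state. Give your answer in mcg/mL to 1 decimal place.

Over one 121-h interval, 121/47 ≈ 2.5745 half-lives elapse, leaving f ≈ 0.1679 of each dose.
At steady state, accumulation factor R = 1/(1 − e^(−kτ)) ≈ 1.2018.
Each bolus raises the concentration by D/Vd = 2224/90 ≈ 24.711 mcg/mL.
Cmax,ss = C₀/(1 − f) ≈ 24.711/0.8321 ≈ 29.697 mcg/mL.
Steady-state trough Cmin,ss = Cmax,ss·f ≈ 29.697 × 0.1679 ≈ 4.986 mcg/mL.
Trough 5.0 mcg/mL vs MEC 4 mcg/mL: adequate.

5.0 mcg/mL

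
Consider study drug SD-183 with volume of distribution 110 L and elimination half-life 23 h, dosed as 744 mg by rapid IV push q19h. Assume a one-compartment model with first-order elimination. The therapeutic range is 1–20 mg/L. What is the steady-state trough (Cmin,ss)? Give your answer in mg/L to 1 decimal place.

τ/t½ = 19/23 ≈ 0.82609, so fraction remaining f = (1/2)^(19/23) ≈ 0.5641.
Accumulation ratio R = 1/(1 − f) ≈ 1/0.4359 ≈ 2.2941.
Each bolus raises the concentration by D/Vd = 744/110 ≈ 6.764 mg/L.
Steady-state peak Cmax,ss = C₀·R ≈ 6.764 × 2.2941 ≈ 15.517 mg/L.
Steady-state trough Cmin,ss = Cmax,ss·f ≈ 15.517 × 0.5641 ≈ 8.753 mg/L.
Trough 8.8 mg/L vs MEC 1 mg/L: adequate.

8.8 mg/L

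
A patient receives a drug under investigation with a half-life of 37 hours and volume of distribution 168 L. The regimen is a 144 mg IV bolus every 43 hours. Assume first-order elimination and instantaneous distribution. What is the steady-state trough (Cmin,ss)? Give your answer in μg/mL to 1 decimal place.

k = ln2/t½ = ln2/37 ≈ 0.018734 h⁻¹; fraction remaining f = e^(−kτ) = e^(−0.018734×43) ≈ 0.4468.
At steady state, accumulation factor R = 1/(1 − e^(−kτ)) ≈ 1.8077.
Each bolus raises the concentration by D/Vd = 144/168 ≈ 0.857 μg/mL.
Steady-state peak Cmax,ss = C₀·R ≈ 0.857 × 1.8077 ≈ 1.549 μg/mL.
One interval later, Cmin,ss = Cmax,ss·e^(−kτ) ≈ 1.549 × 0.4468 ≈ 0.692 μg/mL.

0.7 μg/mL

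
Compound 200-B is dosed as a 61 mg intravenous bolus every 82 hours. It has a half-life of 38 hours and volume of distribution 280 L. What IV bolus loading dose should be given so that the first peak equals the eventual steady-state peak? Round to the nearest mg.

f = (1/2)^(82/38) ≈ 0.224083; accumulation ratio R = 1/(1−f) ≈ 1.28880.
Loading dose to hit Cmax,ss on first dose: D_load = D_maint·R ≈ 61 × 1.28880 ≈ 78.62 mg.

79 mg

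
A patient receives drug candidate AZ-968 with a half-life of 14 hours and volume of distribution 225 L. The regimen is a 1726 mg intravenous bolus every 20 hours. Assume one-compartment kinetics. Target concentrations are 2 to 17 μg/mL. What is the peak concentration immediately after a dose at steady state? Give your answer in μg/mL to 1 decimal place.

k = ln2/t½ = ln2/14 ≈ 0.049511 h⁻¹; fraction remaining f = e^(−kτ) = e^(−0.049511×20) ≈ 0.3715.
Accumulation ratio R = 1/(1 − f) ≈ 1/0.6285 ≈ 1.5911.
Single-dose peak C₀ = D/Vd = 1726/225 ≈ 7.671 μg/mL.
Steady-state peak Cmax,ss = C₀·R ≈ 7.671 × 1.5911 ≈ 12.205 μg/mL.
Peak 12.2 μg/mL vs MTC 17 μg/mL: below toxic threshold.

12.2 μg/mL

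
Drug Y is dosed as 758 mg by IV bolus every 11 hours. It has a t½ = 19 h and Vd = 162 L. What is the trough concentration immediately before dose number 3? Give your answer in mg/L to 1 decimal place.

5.2 mg/L

f = (1/2)^(τ/t½) = (1/2)^(11/19) ≈ 0.6695.
C₀ = D/Vd = 758/162 ≈ 4.679 mg/L.
Before the 3rd dose, 2 doses have been given. Superposition: Cmin = C₀·(f + f²).
≈ 4.679 × (0.6695 + 0.4482) ≈ 4.679 × 1.1177 ≈ 5.230 mg/L.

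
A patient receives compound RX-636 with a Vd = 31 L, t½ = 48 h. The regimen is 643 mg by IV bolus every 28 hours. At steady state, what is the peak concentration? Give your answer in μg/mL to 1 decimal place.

τ/t½ = 28/48 ≈ 0.58333, so fraction remaining f = (1/2)^(28/48) ≈ 0.6674.
Accumulation ratio R = 1/(1 − f) ≈ 1/0.3326 ≈ 3.0066.
Each bolus raises the concentration by D/Vd = 643/31 ≈ 20.742 μg/mL.
Steady-state peak Cmax,ss = C₀·R ≈ 20.742 × 3.0066 ≈ 62.363 μg/mL.

62.4 μg/mL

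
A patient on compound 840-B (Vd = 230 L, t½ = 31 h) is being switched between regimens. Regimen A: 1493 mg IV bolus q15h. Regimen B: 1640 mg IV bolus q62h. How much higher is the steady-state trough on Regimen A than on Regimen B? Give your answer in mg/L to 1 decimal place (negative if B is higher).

Regimen A: f = (1/2)^(15/31) ≈ 0.7151; Cmin,ss = (1493/230)·f/(1−f) ≈ 16.293 mg/L.
Regimen B: f = (1/2)^(62/31) ≈ 0.2500; Cmin,ss = (1640/230)·f/(1−f) ≈ 2.377 mg/L.
Difference ≈ 16.293 − 2.377 ≈ 13.916 mg/L.

13.9 mg/L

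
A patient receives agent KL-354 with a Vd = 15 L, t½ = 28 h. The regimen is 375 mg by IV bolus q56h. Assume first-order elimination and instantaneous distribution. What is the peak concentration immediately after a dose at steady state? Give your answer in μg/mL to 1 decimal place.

The dosing interval is 2 half-lives, so f = 2^(−2) = 0.25.
At steady state, R = 1/(1 − 0.25) = 4/3.
Single-dose peak C₀ = D/Vd = 375/15 = 25 μg/mL.
Steady-state peak Cmax,ss = C₀·R = 25 × 4/3 ≈ 33.333 μg/mL.

33.3 μg/mL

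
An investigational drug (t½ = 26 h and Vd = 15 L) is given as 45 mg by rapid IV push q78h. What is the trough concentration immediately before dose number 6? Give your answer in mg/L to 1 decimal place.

0.4 mg/L

f = (1/2)^(τ/t½) = (1/2)^(78/26) ≈ 0.1250.
C₀ = D/Vd = 45/15 ≈ 3.000 mg/L.
Before the 6th dose, 5 doses have been given. Superposition: Cmin = C₀·(f + f² + … + f^5).
≈ 3.000 × (0.1250 + 0.0156 + 0.0020 + 0.0002 + 0.0000) ≈ 3.000 × 0.1428 ≈ 0.428 mg/L.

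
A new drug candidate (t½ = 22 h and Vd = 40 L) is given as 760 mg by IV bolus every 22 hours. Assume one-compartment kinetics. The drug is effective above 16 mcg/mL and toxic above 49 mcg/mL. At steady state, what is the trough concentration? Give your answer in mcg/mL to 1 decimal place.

19.0 mcg/mL

The dosing interval is 1 half-life, so f = 2^(−1) = 0.5.
At steady state, R = 1/(1 − 0.5) = 2/1.
Single-dose peak C₀ = D/Vd = 760/40 = 19 mcg/mL.
Steady-state peak Cmax,ss = C₀·R = 19 × 2/1 ≈ 38.000 mcg/mL.
Steady-state trough Cmin,ss = Cmax,ss·f ≈ 38.000 × 0.5 ≈ 19.000 mcg/mL.
Trough 19.0 mcg/mL vs MEC 16 mcg/mL: adequate.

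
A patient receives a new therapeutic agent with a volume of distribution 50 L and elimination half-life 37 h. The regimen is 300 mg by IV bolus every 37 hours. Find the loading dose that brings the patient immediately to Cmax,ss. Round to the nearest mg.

600 mg

f = (1/2)^(37/37) ≈ 0.500000; accumulation ratio R = 1/(1−f) ≈ 2.00000.
Loading dose to hit Cmax,ss on first dose: D_load = D_maint·R ≈ 300 × 2.00000 ≈ 600.00 mg.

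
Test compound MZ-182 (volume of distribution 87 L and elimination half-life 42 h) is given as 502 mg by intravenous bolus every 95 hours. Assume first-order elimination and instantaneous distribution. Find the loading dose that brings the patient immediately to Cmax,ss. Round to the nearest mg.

f = (1/2)^(95/42) ≈ 0.208497; accumulation ratio R = 1/(1−f) ≈ 1.26342.
Loading dose to hit Cmax,ss on first dose: D_load = D_maint·R ≈ 502 × 1.26342 ≈ 634.24 mg.

634 mg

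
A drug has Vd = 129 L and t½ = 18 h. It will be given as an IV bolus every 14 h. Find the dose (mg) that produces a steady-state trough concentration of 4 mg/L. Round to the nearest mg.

369 mg

τ/t½ = 14/18 ≈ 0.77778, so f = (1/2)^(14/18) ≈ 0.583265.
Cmin,ss = (D/Vd)·f/(1−f), so D = Cmin,ss·Vd·(1−f)/f.
D = 4 × 129 × (1−f)/f ≈ 4 × 129 × 0.71449 ≈ 368.68 mg.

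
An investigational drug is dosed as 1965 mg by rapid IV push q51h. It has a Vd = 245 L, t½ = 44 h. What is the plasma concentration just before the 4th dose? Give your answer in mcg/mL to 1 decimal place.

5.9 mcg/mL

f = (1/2)^(τ/t½) = (1/2)^(51/44) ≈ 0.4478.
C₀ = D/Vd = 1965/245 ≈ 8.020 mcg/mL.
Before the 4th dose, 3 doses have been given. Superposition: Cmin = C₀·(f + f² + … + f^3).
≈ 8.020 × (0.4478 + 0.2005 + 0.0898) ≈ 8.020 × 0.7381 ≈ 5.920 mcg/mL.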